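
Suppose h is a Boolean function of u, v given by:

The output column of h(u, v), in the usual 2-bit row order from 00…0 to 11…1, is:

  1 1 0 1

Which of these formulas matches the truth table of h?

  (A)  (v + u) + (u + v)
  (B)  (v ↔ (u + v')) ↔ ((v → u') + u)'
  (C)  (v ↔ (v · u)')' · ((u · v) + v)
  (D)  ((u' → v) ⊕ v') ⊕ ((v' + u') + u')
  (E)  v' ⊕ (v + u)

E

(A): at (0,0) it gives 0, but h = 1 — eliminated.
(B): at (1,0) it gives 1, but h = 0 — eliminated.
(C): at (0,0) it gives 0, but h = 1 — eliminated.
(D): at (0,0) it gives 0, but h = 1 — eliminated.
That leaves (E). Evaluating it on every row reproduces the table of h exactly.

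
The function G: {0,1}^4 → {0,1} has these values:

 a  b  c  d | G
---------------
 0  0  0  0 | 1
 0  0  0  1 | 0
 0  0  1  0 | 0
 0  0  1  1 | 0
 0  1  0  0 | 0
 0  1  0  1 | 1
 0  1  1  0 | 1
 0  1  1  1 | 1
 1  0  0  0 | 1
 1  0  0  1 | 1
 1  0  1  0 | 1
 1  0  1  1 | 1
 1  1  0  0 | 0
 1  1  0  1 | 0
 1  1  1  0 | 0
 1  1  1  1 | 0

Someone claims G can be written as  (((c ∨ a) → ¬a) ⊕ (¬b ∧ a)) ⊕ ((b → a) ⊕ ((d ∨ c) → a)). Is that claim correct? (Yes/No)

Yes

Evaluate (((c ∨ a) → ¬a) ⊕ (¬b ∧ a)) ⊕ ((b → a) ⊕ ((d ∨ c) → a)) on each row and compare to G:
  a=0, b=0, c=0, d=0: formula gives 1, G = 1 ✓
  a=0, b=0, c=0, d=1: formula gives 0, G = 0 ✓
  a=0, b=0, c=1, d=0: formula gives 0, G = 0 ✓
  a=0, b=0, c=1, d=1: formula gives 0, G = 0 ✓
  … (the remaining 12 rows also agree.)
All 16 rows match — the expression computes G exactly.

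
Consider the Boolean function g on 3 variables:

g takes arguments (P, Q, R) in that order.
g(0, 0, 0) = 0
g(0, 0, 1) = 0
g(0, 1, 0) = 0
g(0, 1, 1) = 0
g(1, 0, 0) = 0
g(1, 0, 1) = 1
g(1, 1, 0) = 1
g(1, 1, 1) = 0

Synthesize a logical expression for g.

g=1 on 2 inputs: (1,0,1), (1,1,0). Reading each as a conjunction of literals (P·¬Q·R, P·Q·¬R) and taking the OR gives the canonical DNF.

g(P, Q, R) = ((P · Q') · R) + ((P · Q) · R')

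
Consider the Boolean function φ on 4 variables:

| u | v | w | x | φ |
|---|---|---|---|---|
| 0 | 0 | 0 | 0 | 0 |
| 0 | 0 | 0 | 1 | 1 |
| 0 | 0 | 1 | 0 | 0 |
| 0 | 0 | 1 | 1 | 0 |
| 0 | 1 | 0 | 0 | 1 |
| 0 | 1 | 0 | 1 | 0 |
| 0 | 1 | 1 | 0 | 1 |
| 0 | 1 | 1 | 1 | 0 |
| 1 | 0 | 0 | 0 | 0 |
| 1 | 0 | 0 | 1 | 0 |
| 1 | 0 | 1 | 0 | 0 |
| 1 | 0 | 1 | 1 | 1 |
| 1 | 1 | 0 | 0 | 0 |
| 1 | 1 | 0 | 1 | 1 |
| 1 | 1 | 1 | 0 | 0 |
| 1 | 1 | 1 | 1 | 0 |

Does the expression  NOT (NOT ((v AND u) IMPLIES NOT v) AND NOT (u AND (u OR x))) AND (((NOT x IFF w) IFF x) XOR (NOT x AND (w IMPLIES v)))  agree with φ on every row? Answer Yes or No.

No

Evaluate NOT (NOT ((v AND u) IMPLIES NOT v) AND NOT (u AND (u OR x))) AND (((NOT x IFF w) IFF x) XOR (NOT x AND (w IMPLIES v))) on each row and compare to φ:
  u=0, v=0, w=0, x=0: formula gives 0, φ = 0 ✓
  u=0, v=0, w=0, x=1: formula gives 1, φ = 1 ✓
  u=0, v=0, w=1, x=0: formula gives 0, φ = 0 ✓
  u=0, v=0, w=1, x=1: formula gives 0, φ = 0 ✓
  u=0, v=1, w=0, x=0: formula gives 0, but φ = 1 ✗
Row (0,1,0,0) is a counterexample, so the formula is not equivalent to φ.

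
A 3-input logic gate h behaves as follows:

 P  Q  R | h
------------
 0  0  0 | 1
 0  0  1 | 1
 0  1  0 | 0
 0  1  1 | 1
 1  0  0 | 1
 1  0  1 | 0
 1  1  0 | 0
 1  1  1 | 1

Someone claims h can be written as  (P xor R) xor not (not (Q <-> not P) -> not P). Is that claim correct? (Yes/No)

Test each input against both h and the formula:
  P=0, Q=0, R=0: formula gives 0, but h = 1 ✗
Row (0,0,0) is a counterexample, so the formula is not equivalent to h.

No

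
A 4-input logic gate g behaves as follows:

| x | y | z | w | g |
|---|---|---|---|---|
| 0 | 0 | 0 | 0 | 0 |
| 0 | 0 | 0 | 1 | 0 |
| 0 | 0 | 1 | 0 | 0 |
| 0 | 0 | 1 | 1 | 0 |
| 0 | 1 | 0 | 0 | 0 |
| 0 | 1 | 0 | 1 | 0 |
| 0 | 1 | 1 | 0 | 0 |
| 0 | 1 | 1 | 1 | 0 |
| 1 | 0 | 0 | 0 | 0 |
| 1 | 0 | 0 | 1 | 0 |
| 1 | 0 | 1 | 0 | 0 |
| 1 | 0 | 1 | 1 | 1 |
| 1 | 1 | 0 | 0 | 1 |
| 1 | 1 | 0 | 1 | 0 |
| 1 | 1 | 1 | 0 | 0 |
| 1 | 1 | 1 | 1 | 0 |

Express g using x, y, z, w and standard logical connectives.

g(x, y, z, w) = (((x and not y) and z) and w) or (((x and y) and not z) and not w)

Collect the rows where g=1 — (1,0,1,1), (1,1,0,0) — and write one minterm per row: x·¬y·z·w, x·y·¬z·¬w. Their union (logical OR) reproduces the table exactly.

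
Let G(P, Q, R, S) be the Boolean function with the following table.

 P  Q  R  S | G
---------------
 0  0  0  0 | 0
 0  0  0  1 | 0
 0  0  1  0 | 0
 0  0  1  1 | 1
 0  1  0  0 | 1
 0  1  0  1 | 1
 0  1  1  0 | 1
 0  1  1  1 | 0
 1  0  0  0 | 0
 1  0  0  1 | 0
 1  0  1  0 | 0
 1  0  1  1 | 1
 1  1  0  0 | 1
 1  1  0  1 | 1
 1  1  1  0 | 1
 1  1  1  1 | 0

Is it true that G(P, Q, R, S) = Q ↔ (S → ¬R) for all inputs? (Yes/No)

Yes

Evaluate Q ↔ (S → ¬R) on each row and compare to G:
  P=0, Q=0, R=0, S=0: formula gives 0, G = 0 ✓
  P=0, Q=0, R=0, S=1: formula gives 0, G = 0 ✓
  P=0, Q=0, R=1, S=0: formula gives 0, G = 0 ✓
  P=0, Q=0, R=1, S=1: formula gives 1, G = 1 ✓
  … (the remaining 12 rows also agree.)
No disagreement on any input; they are logically equivalent.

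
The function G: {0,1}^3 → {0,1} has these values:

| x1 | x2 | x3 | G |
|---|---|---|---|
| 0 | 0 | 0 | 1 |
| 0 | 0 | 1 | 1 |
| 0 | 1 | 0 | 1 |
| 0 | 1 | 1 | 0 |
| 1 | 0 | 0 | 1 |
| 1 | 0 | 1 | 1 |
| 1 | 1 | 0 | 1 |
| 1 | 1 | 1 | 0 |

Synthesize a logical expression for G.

G(x1, x2, x3) = NOT (((NOT x1 AND x2) AND x3) OR ((x1 AND x2) AND x3))

There are just 2 zero rows: (0,1,1), (1,1,1). Their minterms are ¬x1·x2·x3, x1·x2·x3; the OR of those covers precisely the 0-outputs, and negating it yields G.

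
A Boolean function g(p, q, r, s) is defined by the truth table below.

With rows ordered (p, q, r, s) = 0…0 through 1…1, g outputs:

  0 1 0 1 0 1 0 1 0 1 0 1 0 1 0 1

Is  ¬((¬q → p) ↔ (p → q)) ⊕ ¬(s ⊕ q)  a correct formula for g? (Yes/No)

Yes

Evaluate ¬((¬q → p) ↔ (p → q)) ⊕ ¬(s ⊕ q) on each row and compare to g:
  p=0, q=0, r=0, s=0: formula gives 0, g = 0 ✓
  p=0, q=0, r=0, s=1: formula gives 1, g = 1 ✓
  p=0, q=0, r=1, s=0: formula gives 0, g = 0 ✓
  p=0, q=0, r=1, s=1: formula gives 1, g = 1 ✓
  … (the remaining 12 rows also agree.)
All 16 rows match — the expression computes g exactly.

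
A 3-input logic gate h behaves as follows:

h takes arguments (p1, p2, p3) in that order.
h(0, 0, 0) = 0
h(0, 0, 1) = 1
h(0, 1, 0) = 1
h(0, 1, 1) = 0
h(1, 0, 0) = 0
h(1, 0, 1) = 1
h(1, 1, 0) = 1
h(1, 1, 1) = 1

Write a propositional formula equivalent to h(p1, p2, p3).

h(p1, p2, p3) = NOT ((((NOT p1 AND NOT p2) AND NOT p3) OR ((NOT p1 AND p2) AND p3)) OR ((p1 AND NOT p2) AND NOT p3))

The 0-rows are (0,0,0), (0,1,1), (1,0,0). Take each as a conjunction (¬p1·¬p2·¬p3, ¬p1·p2·p3, p1·¬p2·¬p3), form their disjunction, and complement — that gives a formula that is 1 everywhere h is.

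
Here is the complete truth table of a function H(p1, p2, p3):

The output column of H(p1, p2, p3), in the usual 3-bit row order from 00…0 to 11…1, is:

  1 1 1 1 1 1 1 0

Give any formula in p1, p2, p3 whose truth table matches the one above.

The output is 0 only when every input is 1 — NAND of all inputs.

H(p1, p2, p3) = NOT ((p1 AND p2) AND p3)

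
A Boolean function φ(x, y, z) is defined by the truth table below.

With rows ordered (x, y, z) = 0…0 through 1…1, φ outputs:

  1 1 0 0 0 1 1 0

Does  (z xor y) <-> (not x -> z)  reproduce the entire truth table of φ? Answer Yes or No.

Yes

Evaluate (z xor y) <-> (not x -> z) on each row and compare to φ:
  x=0, y=0, z=0: formula gives 1, φ = 1 ✓
  x=0, y=0, z=1: formula gives 1, φ = 1 ✓
  x=0, y=1, z=0: formula gives 0, φ = 0 ✓
  x=0, y=1, z=1: formula gives 0, φ = 0 ✓
  x=1, y=0, z=0: formula gives 0, φ = 0 ✓
  …and likewise for the remaining 3 rows.
All 8 rows match — the expression computes φ exactly.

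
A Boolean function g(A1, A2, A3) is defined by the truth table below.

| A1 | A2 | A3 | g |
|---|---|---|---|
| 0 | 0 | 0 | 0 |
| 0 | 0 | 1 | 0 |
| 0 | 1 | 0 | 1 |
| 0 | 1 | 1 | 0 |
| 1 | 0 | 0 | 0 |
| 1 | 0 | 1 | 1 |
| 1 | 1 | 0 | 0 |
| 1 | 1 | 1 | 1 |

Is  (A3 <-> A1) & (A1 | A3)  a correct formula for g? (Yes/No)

No

Test each input against both g and the formula:
  A1=0, A2=0, A3=0: formula gives 0, g = 0 ✓
  A1=0, A2=0, A3=1: formula gives 0, g = 0 ✓
  A1=0, A2=1, A3=0: formula gives 0, but g = 1 ✗
A single disagreement suffices: at (0,1,0) they differ, so the formula does not compute g.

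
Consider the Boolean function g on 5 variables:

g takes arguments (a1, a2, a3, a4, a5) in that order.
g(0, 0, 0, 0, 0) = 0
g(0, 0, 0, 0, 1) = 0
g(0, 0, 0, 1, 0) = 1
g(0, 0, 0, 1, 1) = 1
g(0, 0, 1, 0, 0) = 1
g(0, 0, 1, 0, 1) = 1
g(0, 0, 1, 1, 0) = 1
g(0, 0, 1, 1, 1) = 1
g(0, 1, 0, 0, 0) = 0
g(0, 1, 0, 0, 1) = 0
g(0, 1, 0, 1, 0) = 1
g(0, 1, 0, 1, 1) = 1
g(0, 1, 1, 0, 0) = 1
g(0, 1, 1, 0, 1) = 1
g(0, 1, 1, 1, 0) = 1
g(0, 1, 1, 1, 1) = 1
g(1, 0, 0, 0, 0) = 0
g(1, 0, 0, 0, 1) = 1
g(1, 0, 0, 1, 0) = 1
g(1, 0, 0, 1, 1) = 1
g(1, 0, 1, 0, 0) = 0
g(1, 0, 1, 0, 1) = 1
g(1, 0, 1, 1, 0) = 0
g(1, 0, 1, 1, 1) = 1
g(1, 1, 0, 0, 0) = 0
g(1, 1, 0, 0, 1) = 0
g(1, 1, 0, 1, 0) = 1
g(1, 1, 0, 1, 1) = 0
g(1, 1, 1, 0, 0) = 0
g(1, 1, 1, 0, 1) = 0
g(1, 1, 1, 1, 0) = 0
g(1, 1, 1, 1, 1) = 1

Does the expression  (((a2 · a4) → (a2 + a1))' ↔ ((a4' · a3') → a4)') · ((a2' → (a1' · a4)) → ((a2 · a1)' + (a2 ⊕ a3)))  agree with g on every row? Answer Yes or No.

Test each input against both g and the formula:
  a1=0, a2=0, a3=0, a4=0, a5=0: formula gives 0, g = 0 ✓
  a1=0, a2=0, a3=0, a4=0, a5=1: formula gives 0, g = 0 ✓
  a1=0, a2=0, a3=0, a4=1, a5=0: formula gives 1, g = 1 ✓
  a1=0, a2=0, a3=0, a4=1, a5=1: formula gives 1, g = 1 ✓
  …
  a1=1, a2=0, a3=0, a4=0, a5=1: formula gives 0, but g = 1 ✗
Row (1,0,0,0,1) is a counterexample, so the formula is not equivalent to g.

No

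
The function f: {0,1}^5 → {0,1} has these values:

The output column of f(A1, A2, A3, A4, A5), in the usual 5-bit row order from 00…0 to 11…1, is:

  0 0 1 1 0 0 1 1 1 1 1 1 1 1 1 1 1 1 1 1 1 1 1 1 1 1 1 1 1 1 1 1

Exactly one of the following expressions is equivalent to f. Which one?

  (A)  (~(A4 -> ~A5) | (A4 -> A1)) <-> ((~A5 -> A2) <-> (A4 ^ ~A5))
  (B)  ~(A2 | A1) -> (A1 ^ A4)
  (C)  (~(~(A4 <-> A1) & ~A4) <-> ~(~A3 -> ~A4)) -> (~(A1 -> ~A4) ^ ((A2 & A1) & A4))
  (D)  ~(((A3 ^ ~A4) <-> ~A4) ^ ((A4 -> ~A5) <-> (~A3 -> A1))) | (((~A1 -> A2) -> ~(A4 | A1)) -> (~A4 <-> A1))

B

(A) disagrees with f on (0,0,0,1,0) (formula → 0, table → 1); rule it out.
(C) disagrees with f on (0,0,0,0,0) (formula → 1, table → 0); rule it out.
(D) disagrees with f on (0,1,0,0,0) (formula → 0, table → 1); rule it out.
Only (B) survives; checking it on all 32 rows confirms it matches f.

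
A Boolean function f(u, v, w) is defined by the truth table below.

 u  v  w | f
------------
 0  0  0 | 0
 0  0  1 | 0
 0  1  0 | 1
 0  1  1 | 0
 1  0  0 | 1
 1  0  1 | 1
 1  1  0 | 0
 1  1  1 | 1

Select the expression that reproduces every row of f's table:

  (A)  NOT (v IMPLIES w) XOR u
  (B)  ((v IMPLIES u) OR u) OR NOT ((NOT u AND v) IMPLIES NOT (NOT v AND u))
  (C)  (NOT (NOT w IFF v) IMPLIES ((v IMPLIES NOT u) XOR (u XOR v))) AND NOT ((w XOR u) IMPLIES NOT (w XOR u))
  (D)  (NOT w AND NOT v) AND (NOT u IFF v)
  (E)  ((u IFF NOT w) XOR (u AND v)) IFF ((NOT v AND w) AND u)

A

(B): at (0,0,0) it gives 1, but f = 0 — eliminated.
(C): at (0,0,1) it gives 1, but f = 0 — eliminated.
(D): at (0,1,0) it gives 0, but f = 1 — eliminated.
(E): at (0,0,0) it gives 1, but f = 0 — eliminated.
(A) is the remaining candidate, and it agrees with f on all 8 inputs.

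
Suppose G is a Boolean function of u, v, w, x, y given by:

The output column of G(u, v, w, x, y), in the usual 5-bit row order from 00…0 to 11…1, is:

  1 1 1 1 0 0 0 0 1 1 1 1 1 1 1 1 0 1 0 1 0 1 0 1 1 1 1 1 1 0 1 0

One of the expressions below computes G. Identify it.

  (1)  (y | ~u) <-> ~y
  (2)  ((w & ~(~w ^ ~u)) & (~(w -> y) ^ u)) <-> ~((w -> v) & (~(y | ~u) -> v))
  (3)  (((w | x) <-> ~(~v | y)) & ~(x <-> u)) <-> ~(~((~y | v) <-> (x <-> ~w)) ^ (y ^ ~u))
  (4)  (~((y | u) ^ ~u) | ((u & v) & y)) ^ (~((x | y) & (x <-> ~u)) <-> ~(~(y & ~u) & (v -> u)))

2

(1) disagrees with G on (0,0,0,0,1) (formula → 0, table → 1); rule it out.
(3) disagrees with G on (0,0,0,0,0) (formula → 0, table → 1); rule it out.
(4) disagrees with G on (0,0,0,0,0) (formula → 0, table → 1); rule it out.
Only (2) survives; checking it on all 32 rows confirms it matches G.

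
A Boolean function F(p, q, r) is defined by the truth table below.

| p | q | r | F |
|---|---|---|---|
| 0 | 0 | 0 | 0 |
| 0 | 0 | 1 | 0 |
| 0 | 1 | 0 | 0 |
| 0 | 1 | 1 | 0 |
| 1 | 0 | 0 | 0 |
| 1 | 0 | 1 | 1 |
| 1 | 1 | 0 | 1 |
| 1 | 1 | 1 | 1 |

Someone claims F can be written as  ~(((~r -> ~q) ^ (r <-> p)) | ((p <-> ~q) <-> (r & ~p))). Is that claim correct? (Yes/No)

No

Evaluate ~(((~r -> ~q) ^ (r <-> p)) | ((p <-> ~q) <-> (r & ~p))) on each row and compare to F:
  p=0, q=0, r=0: formula gives 0, F = 0 ✓
  p=0, q=0, r=1: formula gives 0, F = 0 ✓
  p=0, q=1, r=0: formula gives 0, F = 0 ✓
  p=0, q=1, r=1: formula gives 0, F = 0 ✓
  p=1, q=0, r=0: formula gives 0, F = 0 ✓
  …
  p=1, q=1, r=0: formula gives 0, but F = 1 ✗
Since they disagree at (1,1,0), the expression is not a correct formula for F.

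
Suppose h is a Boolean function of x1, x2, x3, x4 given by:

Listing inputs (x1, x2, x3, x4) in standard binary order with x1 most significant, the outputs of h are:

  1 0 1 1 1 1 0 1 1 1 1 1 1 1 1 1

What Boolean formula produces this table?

h(x1, x2, x3, x4) = not ((((not x1 and not x2) and not x3) and x4) or (((not x1 and x2) and x3) and not x4))

There are just 2 zero rows: (0,0,0,1), (0,1,1,0). Their minterms are ¬x1·¬x2·¬x3·x4, ¬x1·x2·x3·¬x4; the OR of those covers precisely the 0-outputs, and negating it yields h.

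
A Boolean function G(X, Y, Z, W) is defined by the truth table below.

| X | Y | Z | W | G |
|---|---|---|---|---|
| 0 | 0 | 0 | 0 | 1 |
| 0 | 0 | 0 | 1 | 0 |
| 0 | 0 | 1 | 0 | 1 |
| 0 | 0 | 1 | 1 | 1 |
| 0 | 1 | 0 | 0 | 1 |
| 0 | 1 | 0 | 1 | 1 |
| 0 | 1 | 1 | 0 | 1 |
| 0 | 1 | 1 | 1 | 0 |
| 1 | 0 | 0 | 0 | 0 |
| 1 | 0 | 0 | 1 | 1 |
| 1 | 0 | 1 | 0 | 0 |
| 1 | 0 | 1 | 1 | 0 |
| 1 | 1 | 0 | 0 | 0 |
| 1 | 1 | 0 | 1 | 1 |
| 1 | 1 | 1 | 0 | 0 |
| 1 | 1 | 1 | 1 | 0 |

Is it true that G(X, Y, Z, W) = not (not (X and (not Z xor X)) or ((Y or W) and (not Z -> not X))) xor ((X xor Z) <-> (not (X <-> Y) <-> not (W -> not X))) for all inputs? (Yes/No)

No

Test each input against both G and the formula:
  X=0, Y=0, Z=0, W=0: formula gives 0, but G = 1 ✗
A single disagreement suffices: at (0,0,0,0) they differ, so the formula does not compute G.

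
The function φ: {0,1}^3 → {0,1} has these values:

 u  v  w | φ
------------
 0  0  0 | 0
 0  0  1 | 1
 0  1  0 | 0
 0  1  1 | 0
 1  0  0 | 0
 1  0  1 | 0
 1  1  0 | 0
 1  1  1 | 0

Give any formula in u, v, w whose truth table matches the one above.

Only row (0,0,1) gives 1. That row's minterm ¬u·¬v·w is φ directly.

φ(u, v, w) = (not u and not v) and w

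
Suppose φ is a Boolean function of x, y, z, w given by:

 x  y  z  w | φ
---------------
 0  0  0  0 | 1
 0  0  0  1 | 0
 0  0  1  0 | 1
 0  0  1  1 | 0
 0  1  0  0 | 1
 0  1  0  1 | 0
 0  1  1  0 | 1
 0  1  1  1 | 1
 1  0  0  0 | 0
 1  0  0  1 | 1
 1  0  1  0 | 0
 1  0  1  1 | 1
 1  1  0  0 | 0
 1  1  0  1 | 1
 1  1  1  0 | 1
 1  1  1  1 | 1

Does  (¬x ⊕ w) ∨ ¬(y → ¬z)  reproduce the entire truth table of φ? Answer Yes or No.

Test each input against both φ and the formula:
  x=0, y=0, z=0, w=0: formula gives 1, φ = 1 ✓
  x=0, y=0, z=0, w=1: formula gives 0, φ = 0 ✓
  x=0, y=0, z=1, w=0: formula gives 1, φ = 1 ✓
  x=0, y=0, z=1, w=1: formula gives 0, φ = 0 ✓
  …and likewise for the remaining 12 rows.
All 16 rows match — the expression computes φ exactly.

Yes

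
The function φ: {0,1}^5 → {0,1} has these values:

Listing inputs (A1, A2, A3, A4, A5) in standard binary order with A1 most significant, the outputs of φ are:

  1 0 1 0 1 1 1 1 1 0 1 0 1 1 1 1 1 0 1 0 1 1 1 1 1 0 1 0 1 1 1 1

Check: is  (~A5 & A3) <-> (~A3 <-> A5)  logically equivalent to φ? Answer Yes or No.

Yes

Evaluate (~A5 & A3) <-> (~A3 <-> A5) on each row and compare to φ:
  A1=0, A2=0, A3=0, A4=0, A5=0: formula gives 1, φ = 1 ✓
  A1=0, A2=0, A3=0, A4=0, A5=1: formula gives 0, φ = 0 ✓
  A1=0, A2=0, A3=0, A4=1, A5=0: formula gives 1, φ = 1 ✓
  A1=0, A2=0, A3=0, A4=1, A5=1: formula gives 0, φ = 0 ✓
  … (the remaining 28 rows also agree.)
Every row agrees, so the formula is equivalent.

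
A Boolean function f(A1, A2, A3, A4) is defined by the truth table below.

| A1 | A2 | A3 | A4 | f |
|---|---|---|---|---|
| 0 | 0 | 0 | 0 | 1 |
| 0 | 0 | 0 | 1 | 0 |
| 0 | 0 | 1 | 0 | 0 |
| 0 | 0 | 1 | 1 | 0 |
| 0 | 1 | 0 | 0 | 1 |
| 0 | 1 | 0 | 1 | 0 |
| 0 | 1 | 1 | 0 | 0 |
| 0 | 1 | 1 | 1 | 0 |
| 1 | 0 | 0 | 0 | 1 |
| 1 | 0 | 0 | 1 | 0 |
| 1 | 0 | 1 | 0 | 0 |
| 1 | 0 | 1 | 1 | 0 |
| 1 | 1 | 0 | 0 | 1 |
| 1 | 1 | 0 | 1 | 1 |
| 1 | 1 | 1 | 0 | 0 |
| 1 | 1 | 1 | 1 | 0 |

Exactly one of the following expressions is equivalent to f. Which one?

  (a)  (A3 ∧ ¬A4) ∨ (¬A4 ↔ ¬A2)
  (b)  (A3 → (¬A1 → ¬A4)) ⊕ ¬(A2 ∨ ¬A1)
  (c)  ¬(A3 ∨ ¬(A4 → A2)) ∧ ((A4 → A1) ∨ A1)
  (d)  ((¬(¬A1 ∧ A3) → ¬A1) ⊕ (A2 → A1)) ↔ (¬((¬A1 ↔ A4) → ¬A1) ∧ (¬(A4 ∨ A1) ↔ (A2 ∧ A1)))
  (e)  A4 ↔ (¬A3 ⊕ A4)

(a) fails at (0,0,1,0): the formula yields 1, f is 0.
(b) fails at (0,0,0,1): the formula yields 1, f is 0.
(d) fails at (0,0,0,1): the formula yields 1, f is 0.
(e) fails at (0,0,0,0): the formula yields 0, f is 1.
Only (c) survives; checking it on all 16 rows confirms it matches f.

c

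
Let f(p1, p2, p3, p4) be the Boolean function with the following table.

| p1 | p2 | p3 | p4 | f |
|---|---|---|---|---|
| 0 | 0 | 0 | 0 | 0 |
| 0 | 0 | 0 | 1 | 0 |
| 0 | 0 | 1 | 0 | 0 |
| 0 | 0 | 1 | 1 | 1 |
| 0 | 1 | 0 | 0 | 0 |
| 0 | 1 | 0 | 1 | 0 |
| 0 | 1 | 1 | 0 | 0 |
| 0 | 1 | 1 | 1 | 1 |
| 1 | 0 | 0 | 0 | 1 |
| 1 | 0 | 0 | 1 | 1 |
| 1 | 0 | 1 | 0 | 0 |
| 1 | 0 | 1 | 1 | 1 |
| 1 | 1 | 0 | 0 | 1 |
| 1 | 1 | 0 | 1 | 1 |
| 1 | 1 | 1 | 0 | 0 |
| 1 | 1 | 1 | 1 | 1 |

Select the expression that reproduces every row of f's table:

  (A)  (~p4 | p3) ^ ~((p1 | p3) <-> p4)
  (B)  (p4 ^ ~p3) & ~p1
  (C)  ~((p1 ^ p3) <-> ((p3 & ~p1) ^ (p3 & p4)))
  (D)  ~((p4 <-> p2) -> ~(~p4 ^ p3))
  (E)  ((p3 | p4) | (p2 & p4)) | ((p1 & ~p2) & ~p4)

(A) fails at (0,0,0,0): the formula yields 1, f is 0.
(B) fails at (0,0,0,0): the formula yields 1, f is 0.
(D) fails at (0,0,0,0): the formula yields 1, f is 0.
(E) fails at (0,0,0,1): the formula yields 1, f is 0.
Only (C) survives; checking it on all 16 rows confirms it matches f.

C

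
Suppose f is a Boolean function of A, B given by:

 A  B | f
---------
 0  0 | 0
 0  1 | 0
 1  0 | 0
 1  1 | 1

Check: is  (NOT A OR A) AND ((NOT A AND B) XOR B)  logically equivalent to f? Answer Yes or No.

Yes

Evaluate (NOT A OR A) AND ((NOT A AND B) XOR B) on each row and compare to f:
  A=0, B=0: formula gives 0, f = 0 ✓
  A=0, B=1: formula gives 0, f = 0 ✓
  A=1, B=0: formula gives 0, f = 0 ✓
  A=1, B=1: formula gives 1, f = 1 ✓
No disagreement on any input; they are logically equivalent.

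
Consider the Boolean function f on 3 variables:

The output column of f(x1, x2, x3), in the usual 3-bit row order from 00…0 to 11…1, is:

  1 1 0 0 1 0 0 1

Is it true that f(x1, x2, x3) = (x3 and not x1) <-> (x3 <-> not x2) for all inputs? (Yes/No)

Evaluate (x3 and not x1) <-> (x3 <-> not x2) on each row and compare to f:
  x1=0, x2=0, x3=0: formula gives 1, f = 1 ✓
  x1=0, x2=0, x3=1: formula gives 1, f = 1 ✓
  x1=0, x2=1, x3=0: formula gives 0, f = 0 ✓
  x1=0, x2=1, x3=1: formula gives 0, f = 0 ✓
  x1=1, x2=0, x3=0: formula gives 1, f = 1 ✓
  … (the remaining 3 rows also agree.)
No disagreement on any input; they are logically equivalent.

Yes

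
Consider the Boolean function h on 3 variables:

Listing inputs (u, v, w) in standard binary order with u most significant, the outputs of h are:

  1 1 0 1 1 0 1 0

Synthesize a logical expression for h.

h(u, v, w) = not ((((not u and v) and not w) or ((u and not v) and w)) or ((u and v) and w))

There are just 3 zero rows: (0,1,0), (1,0,1), (1,1,1). Their minterms are ¬u·v·¬w, u·¬v·w, u·v·w; the OR of those covers precisely the 0-outputs, and negating it yields h.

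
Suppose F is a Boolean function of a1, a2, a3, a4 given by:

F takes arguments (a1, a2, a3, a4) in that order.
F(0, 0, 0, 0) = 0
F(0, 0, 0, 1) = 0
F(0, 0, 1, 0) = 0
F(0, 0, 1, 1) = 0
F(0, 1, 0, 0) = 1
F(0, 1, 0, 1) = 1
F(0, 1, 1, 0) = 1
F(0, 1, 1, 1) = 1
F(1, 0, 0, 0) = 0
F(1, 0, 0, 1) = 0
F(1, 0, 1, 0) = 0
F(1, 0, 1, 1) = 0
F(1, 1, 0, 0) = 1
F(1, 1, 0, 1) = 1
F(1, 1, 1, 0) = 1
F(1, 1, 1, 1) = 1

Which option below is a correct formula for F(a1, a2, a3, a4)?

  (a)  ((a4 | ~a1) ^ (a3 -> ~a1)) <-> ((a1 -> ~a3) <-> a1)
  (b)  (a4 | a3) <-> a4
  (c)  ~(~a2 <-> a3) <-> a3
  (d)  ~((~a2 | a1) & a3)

c

(a): at (0,0,0,0) it gives 1, but F = 0 — eliminated.
(b): at (0,0,0,0) it gives 1, but F = 0 — eliminated.
(d): at (0,0,0,0) it gives 1, but F = 0 — eliminated.
Only (c) survives; checking it on all 16 rows confirms it matches F.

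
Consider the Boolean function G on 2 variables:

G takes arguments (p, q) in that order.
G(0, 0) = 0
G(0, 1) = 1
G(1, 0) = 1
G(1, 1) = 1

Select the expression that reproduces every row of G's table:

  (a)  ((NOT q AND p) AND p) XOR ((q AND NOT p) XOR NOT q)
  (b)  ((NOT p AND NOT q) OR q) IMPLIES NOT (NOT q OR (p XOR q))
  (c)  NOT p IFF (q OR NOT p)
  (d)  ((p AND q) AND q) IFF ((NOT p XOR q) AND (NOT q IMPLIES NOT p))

(a) disagrees with G on (0,0) (formula → 1, table → 0); rule it out.
(b) disagrees with G on (0,1) (formula → 0, table → 1); rule it out.
(c) disagrees with G on (0,0) (formula → 1, table → 0); rule it out.
Only (d) survives; checking it on all 4 rows confirms it matches G.

d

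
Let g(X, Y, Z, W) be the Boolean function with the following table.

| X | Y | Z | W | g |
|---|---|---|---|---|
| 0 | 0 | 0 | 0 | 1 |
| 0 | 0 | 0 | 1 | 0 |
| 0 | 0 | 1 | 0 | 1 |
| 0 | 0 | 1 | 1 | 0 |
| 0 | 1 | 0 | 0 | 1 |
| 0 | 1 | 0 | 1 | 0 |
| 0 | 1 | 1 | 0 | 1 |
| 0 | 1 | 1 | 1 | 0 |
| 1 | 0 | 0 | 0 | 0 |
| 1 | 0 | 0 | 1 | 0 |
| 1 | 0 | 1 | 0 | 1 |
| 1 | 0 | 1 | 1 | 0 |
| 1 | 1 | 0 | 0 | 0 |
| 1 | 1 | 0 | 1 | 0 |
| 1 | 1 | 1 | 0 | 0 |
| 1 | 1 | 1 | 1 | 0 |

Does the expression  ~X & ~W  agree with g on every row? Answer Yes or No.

No

Check the formula against g row by row:
  X=0, Y=0, Z=0, W=0: formula gives 1, g = 1 ✓
  X=0, Y=0, Z=0, W=1: formula gives 0, g = 0 ✓
  X=0, Y=0, Z=1, W=0: formula gives 1, g = 1 ✓
  X=0, Y=0, Z=1, W=1: formula gives 0, g = 0 ✓
  …
  X=1, Y=0, Z=1, W=0: formula gives 0, but g = 1 ✗
Since they disagree at (1,0,1,0), the expression is not a correct formula for g.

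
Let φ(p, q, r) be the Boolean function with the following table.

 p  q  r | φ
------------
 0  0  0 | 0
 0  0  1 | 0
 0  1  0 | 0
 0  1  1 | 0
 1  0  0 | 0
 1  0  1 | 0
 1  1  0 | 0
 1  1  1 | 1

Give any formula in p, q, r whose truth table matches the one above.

φ is 1 on exactly one input, (1,1,1), whose minterm is p·q·r. So φ is just that conjunction.

φ(p, q, r) = (p · q) · r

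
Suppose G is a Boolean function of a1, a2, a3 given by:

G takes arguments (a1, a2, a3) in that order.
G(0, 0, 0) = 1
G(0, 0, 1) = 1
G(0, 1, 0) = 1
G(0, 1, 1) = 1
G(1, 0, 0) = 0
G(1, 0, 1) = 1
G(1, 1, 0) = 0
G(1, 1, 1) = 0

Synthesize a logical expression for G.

G is 0 on only 3 rows — (1,0,0), (1,1,0), (1,1,1). Writing each as a minterm (a1·¬a2·¬a3, a1·a2·¬a3, a1·a2·a3) and OR-ing them characterizes exactly where G=0, so G is the negation of that disjunction.

G(a1, a2, a3) = not ((((a1 and not a2) and not a3) or ((a1 and a2) and not a3)) or ((a1 and a2) and a3))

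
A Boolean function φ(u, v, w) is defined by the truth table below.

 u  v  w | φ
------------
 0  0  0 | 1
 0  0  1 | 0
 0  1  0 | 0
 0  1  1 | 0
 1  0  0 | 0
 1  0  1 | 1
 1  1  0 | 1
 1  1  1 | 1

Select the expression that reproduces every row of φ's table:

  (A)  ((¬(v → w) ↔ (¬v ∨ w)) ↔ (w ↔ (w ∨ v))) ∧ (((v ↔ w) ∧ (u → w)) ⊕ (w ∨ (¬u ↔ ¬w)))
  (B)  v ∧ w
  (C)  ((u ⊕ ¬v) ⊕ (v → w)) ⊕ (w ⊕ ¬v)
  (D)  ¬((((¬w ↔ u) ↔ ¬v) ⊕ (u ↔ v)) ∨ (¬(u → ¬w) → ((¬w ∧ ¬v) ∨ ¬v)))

(A) fails at (0,0,0): the formula yields 0, φ is 1.
(B) fails at (0,0,0): the formula yields 0, φ is 1.
(D) fails at (0,0,0): the formula yields 0, φ is 1.
(C) is the remaining candidate, and it agrees with φ on all 8 inputs.

C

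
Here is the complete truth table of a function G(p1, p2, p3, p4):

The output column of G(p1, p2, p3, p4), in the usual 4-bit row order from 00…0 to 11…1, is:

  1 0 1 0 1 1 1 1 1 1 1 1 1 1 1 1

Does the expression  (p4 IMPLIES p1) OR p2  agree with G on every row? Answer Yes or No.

Yes

Evaluate (p4 IMPLIES p1) OR p2 on each row and compare to G:
  p1=0, p2=0, p3=0, p4=0: formula gives 1, G = 1 ✓
  p1=0, p2=0, p3=0, p4=1: formula gives 0, G = 0 ✓
  p1=0, p2=0, p3=1, p4=0: formula gives 1, G = 1 ✓
  p1=0, p2=0, p3=1, p4=1: formula gives 0, G = 0 ✓
  … (the remaining 12 rows also agree.)
No disagreement on any input; they are logically equivalent.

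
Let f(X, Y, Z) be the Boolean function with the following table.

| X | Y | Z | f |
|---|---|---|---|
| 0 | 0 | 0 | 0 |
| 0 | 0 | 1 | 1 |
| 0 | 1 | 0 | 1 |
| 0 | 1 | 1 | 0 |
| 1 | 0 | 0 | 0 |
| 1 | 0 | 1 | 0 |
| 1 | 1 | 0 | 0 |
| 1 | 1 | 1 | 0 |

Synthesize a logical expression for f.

f=1 on 2 inputs: (0,0,1), (0,1,0). Reading each as a conjunction of literals (¬X·¬Y·Z, ¬X·Y·¬Z) and taking the OR gives the canonical DNF.

f(X, Y, Z) = ((X' · Y') · Z) + ((X' · Y) · Z')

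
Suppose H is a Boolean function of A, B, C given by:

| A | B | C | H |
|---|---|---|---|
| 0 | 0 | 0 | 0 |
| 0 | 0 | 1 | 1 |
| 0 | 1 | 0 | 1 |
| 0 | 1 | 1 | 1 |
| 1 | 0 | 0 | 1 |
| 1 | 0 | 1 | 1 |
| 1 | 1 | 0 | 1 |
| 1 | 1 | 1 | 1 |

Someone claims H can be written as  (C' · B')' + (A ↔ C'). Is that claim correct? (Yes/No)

Test each input against both H and the formula:
  A=0, B=0, C=0: formula gives 0, H = 0 ✓
  A=0, B=0, C=1: formula gives 1, H = 1 ✓
  A=0, B=1, C=0: formula gives 1, H = 1 ✓
  A=0, B=1, C=1: formula gives 1, H = 1 ✓
  A=1, B=0, C=0: formula gives 1, H = 1 ✓
  …and likewise for the remaining 3 rows.
Every row agrees, so the formula is equivalent.

Yes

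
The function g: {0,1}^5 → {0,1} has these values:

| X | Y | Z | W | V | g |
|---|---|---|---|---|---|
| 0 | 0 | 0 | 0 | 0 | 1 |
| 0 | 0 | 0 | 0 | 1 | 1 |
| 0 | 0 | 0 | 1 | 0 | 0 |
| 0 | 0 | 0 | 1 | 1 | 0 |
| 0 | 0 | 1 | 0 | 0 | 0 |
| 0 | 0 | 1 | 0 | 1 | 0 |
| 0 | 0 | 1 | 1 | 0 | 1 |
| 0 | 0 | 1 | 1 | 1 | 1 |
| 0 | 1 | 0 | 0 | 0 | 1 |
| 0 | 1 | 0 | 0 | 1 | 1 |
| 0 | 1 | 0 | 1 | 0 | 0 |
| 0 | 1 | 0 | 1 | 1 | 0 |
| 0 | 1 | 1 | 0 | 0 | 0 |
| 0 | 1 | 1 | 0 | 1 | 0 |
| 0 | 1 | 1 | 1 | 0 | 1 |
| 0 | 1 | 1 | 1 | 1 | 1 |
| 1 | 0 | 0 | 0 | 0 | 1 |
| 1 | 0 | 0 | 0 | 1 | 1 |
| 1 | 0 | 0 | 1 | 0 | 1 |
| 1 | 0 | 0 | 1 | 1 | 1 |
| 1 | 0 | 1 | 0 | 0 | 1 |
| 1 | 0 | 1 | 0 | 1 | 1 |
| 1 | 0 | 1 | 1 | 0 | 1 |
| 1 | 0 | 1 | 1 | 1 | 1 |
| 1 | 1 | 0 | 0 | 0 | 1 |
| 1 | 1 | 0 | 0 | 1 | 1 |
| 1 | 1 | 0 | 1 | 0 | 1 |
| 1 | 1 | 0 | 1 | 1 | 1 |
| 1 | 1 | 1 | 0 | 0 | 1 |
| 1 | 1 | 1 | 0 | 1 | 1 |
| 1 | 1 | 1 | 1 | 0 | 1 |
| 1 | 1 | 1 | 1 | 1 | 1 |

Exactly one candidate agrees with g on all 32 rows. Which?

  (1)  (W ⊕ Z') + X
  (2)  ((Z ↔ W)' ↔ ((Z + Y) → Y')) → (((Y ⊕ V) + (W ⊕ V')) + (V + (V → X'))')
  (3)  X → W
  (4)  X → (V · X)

1

(2) disagrees with g on (0,0,0,1,1) (formula → 1, table → 0); rule it out.
(3) disagrees with g on (0,0,0,1,0) (formula → 1, table → 0); rule it out.
(4) disagrees with g on (0,0,0,1,0) (formula → 1, table → 0); rule it out.
That leaves (1). Evaluating it on every row reproduces the table of g exactly.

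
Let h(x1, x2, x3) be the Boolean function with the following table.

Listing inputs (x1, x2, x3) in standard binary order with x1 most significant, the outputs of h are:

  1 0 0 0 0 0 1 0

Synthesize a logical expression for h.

h(x1, x2, x3) = ((NOT x1 AND NOT x2) AND NOT x3) OR ((x1 AND x2) AND NOT x3)

Collect the rows where h=1 — (0,0,0), (1,1,0) — and write one minterm per row: ¬x1·¬x2·¬x3, x1·x2·¬x3. Their union (logical OR) reproduces the table exactly.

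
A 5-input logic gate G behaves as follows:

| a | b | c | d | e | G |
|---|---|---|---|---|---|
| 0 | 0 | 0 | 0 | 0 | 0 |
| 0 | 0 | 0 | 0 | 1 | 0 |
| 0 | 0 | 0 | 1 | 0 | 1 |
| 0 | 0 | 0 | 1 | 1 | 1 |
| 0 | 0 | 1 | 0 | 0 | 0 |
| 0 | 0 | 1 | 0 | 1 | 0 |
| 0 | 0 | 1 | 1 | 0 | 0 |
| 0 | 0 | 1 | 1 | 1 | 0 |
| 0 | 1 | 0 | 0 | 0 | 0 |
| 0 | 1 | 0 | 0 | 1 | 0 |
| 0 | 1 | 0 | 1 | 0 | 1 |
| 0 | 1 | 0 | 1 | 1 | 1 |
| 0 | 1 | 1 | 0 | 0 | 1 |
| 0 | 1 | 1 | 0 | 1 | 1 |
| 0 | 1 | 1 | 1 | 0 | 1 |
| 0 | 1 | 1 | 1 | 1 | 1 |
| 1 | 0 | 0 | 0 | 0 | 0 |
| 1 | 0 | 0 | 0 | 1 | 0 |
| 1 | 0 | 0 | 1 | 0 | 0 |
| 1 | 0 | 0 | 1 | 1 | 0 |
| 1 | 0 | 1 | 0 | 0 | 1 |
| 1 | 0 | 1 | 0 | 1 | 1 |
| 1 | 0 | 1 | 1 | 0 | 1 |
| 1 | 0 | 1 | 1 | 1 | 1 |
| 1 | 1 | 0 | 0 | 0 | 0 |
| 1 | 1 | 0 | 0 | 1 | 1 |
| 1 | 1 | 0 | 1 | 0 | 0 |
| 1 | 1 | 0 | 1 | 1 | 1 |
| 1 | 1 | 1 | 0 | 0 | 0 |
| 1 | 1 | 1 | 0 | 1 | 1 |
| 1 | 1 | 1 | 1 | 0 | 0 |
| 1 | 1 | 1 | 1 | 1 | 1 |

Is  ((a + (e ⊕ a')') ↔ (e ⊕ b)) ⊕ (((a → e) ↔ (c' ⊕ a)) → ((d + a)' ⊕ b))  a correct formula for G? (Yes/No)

Yes

Check the formula against G row by row:
  a=0, b=0, c=0, d=0, e=0: formula gives 0, G = 0 ✓
  a=0, b=0, c=0, d=0, e=1: formula gives 0, G = 0 ✓
  a=0, b=0, c=0, d=1, e=0: formula gives 1, G = 1 ✓
  a=0, b=0, c=0, d=1, e=1: formula gives 1, G = 1 ✓
  …and likewise for the remaining 28 rows.
Every row agrees, so the formula is equivalent.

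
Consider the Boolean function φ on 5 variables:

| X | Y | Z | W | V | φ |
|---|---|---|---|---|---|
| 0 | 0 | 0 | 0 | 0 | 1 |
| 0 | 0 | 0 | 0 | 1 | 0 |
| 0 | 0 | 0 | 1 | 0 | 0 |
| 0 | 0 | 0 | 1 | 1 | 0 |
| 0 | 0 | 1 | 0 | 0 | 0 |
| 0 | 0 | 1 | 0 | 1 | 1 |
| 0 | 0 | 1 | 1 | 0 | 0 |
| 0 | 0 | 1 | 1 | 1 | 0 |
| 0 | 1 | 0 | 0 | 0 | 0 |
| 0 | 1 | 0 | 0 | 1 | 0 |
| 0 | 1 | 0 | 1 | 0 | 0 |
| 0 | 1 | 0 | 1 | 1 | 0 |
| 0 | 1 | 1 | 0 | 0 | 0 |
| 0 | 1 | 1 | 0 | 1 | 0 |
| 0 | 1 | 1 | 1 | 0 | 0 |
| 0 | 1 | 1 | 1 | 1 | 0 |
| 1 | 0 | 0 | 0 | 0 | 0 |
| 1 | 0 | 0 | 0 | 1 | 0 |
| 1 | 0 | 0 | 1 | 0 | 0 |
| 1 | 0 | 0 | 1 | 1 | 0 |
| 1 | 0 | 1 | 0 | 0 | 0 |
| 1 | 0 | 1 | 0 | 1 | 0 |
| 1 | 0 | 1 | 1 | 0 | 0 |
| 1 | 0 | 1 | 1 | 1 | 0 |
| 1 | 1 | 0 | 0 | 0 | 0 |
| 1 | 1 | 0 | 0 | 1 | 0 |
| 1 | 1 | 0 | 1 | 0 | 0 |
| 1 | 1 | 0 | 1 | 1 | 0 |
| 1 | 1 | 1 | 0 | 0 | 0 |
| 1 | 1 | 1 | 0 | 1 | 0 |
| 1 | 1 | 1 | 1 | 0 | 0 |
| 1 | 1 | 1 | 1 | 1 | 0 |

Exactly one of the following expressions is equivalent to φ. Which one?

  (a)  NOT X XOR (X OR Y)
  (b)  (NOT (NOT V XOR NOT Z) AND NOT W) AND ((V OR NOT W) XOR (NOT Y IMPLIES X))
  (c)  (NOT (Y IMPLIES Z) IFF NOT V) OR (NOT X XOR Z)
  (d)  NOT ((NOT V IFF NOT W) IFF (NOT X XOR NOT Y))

(a) disagrees with φ on (0,0,0,0,1) (formula → 1, table → 0); rule it out.
(c) disagrees with φ on (0,0,0,0,1) (formula → 1, table → 0); rule it out.
(d) disagrees with φ on (0,0,0,1,1) (formula → 1, table → 0); rule it out.
That leaves (b). Evaluating it on every row reproduces the table of φ exactly.

b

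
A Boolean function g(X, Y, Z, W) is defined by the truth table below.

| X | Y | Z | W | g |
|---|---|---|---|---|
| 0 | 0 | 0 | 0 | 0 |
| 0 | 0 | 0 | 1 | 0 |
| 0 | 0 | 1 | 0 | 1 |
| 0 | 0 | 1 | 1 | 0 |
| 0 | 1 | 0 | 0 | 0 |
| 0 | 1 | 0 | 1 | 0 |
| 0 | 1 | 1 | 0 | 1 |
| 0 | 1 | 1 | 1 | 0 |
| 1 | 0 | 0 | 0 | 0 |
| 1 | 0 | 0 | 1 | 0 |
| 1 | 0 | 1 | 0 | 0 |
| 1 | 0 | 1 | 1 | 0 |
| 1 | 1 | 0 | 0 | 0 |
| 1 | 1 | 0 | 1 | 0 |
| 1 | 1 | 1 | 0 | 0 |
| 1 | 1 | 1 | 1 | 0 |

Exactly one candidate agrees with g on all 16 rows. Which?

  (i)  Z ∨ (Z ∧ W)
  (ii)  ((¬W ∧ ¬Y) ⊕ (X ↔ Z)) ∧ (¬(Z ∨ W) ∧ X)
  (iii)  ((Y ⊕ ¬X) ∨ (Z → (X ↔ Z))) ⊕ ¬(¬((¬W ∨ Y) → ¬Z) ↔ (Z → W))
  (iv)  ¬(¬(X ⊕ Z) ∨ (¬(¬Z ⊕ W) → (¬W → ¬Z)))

(i) fails at (0,0,1,1): the formula yields 1, g is 0.
(ii) fails at (0,0,1,0): the formula yields 0, g is 1.
(iii) fails at (0,0,1,0): the formula yields 0, g is 1.
That leaves (iv). Evaluating it on every row reproduces the table of g exactly.

iv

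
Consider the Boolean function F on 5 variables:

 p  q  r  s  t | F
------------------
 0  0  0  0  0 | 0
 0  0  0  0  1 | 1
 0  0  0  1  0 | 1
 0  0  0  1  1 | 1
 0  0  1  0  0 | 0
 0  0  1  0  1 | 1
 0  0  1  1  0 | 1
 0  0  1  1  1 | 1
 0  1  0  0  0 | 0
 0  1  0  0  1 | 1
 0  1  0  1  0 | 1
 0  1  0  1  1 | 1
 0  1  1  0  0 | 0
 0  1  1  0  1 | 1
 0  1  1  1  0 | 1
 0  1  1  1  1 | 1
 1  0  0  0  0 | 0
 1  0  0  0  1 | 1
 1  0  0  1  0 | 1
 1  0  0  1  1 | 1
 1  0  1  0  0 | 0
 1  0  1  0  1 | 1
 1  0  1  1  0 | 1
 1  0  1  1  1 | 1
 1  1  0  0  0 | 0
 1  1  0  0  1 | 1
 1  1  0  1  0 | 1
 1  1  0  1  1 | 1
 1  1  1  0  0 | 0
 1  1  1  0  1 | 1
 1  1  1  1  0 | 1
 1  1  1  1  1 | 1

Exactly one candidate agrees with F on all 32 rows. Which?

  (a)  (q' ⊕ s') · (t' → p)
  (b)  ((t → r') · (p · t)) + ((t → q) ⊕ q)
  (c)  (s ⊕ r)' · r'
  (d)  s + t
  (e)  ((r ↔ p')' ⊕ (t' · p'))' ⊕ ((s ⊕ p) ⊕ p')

d

(a) fails at (0,0,0,0,1): the formula yields 0, F is 1.
(b) fails at (0,0,0,0,0): the formula yields 1, F is 0.
(c) fails at (0,0,0,0,0): the formula yields 1, F is 0.
(e) fails at (0,0,0,1,1): the formula yields 0, F is 1.
(d) is the remaining candidate, and it agrees with F on all 32 inputs.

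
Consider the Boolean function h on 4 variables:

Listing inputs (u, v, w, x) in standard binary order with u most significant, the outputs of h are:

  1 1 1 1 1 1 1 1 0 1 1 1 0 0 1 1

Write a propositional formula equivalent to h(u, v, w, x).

h is 0 on only 3 rows — (1,0,0,0), (1,1,0,0), (1,1,0,1). Writing each as a minterm (u·¬v·¬w·¬x, u·v·¬w·¬x, u·v·¬w·x) and OR-ing them characterizes exactly where h=0, so h is the negation of that disjunction.

h(u, v, w, x) = ¬(((((u ∧ ¬v) ∧ ¬w) ∧ ¬x) ∨ (((u ∧ v) ∧ ¬w) ∧ ¬x)) ∨ (((u ∧ v) ∧ ¬w) ∧ x))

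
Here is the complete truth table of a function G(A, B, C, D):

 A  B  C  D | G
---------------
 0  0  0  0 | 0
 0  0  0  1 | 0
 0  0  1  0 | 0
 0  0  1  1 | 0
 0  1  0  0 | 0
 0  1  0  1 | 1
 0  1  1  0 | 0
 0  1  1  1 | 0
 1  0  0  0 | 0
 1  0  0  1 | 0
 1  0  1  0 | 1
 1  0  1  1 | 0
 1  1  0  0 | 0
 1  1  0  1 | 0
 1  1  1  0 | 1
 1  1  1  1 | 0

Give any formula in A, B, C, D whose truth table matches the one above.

G(A, B, C, D) = ((((~A & B) & ~C) & D) | (((A & ~B) & C) & ~D)) | (((A & B) & C) & ~D)

Collect the rows where G=1 — (0,1,0,1), (1,0,1,0), (1,1,1,0) — and write one minterm per row: ¬A·B·¬C·D, A·¬B·C·¬D, A·B·C·¬D. Their union (logical OR) reproduces the table exactly.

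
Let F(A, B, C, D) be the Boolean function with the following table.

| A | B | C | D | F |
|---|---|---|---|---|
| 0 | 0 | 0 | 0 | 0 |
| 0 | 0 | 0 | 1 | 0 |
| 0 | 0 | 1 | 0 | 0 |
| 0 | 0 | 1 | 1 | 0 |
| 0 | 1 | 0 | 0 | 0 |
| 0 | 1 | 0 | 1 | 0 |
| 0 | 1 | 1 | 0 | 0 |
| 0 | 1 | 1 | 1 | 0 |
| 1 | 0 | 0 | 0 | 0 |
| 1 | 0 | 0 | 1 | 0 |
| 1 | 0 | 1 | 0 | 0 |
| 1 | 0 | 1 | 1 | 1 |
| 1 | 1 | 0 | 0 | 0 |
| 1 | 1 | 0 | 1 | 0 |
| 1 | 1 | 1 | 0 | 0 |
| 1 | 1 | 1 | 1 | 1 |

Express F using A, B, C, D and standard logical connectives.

The 1-rows are (1,0,1,1), (1,1,1,1). Each contributes one minterm — A·¬B·C·D; A·B·C·D — and their disjunction is a sum-of-products form of F.

F(A, B, C, D) = (((A & ~B) & C) & D) | (((A & B) & C) & D)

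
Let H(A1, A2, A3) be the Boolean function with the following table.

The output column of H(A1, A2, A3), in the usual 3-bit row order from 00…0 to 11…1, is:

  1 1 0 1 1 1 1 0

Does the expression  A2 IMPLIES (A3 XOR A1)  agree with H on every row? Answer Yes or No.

Yes

Evaluate A2 IMPLIES (A3 XOR A1) on each row and compare to H:
  A1=0, A2=0, A3=0: formula gives 1, H = 1 ✓
  A1=0, A2=0, A3=1: formula gives 1, H = 1 ✓
  A1=0, A2=1, A3=0: formula gives 0, H = 0 ✓
  A1=0, A2=1, A3=1: formula gives 1, H = 1 ✓
  A1=1, A2=0, A3=0: formula gives 1, H = 1 ✓
  …and likewise for the remaining 3 rows.
No disagreement on any input; they are logically equivalent.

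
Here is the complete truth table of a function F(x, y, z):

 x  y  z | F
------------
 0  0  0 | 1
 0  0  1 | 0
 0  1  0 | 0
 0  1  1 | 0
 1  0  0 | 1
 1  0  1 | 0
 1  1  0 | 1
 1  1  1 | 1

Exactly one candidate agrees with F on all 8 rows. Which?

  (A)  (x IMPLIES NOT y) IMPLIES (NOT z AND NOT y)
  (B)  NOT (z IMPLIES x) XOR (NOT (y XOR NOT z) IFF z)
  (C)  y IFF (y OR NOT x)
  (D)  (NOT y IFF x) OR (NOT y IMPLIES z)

(B) disagrees with F on (0,1,1) (formula → 1, table → 0); rule it out.
(C) disagrees with F on (0,0,0) (formula → 0, table → 1); rule it out.
(D) disagrees with F on (0,0,0) (formula → 0, table → 1); rule it out.
(A) is the remaining candidate, and it agrees with F on all 8 inputs.

A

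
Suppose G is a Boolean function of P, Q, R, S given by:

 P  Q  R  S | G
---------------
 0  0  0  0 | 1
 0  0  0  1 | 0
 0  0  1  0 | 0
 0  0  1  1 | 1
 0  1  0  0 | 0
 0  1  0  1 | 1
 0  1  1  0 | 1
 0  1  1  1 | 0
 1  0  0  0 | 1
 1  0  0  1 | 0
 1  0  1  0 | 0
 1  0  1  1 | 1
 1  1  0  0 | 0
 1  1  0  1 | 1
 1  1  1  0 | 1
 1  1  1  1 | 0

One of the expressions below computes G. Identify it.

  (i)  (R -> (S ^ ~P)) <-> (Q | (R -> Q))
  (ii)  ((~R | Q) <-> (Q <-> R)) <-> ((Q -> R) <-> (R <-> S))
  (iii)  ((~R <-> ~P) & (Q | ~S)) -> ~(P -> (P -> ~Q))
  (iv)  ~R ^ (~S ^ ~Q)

(i) disagrees with G on (0,0,0,1) (formula → 1, table → 0); rule it out.
(ii) disagrees with G on (0,1,0,0) (formula → 1, table → 0); rule it out.
(iii) disagrees with G on (0,0,0,0) (formula → 0, table → 1); rule it out.
(iv) is the remaining candidate, and it agrees with G on all 16 inputs.

iv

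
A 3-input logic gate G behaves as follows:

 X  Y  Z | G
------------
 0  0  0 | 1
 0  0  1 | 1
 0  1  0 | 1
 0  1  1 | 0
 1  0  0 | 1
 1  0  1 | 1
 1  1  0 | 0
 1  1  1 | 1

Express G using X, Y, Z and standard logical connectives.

G(X, Y, Z) = ¬(((¬X ∧ Y) ∧ Z) ∨ ((X ∧ Y) ∧ ¬Z))

The 0-rows are (0,1,1), (1,1,0). Take each as a conjunction (¬X·Y·Z, X·Y·¬Z), form their disjunction, and complement — that gives a formula that is 1 everywhere G is.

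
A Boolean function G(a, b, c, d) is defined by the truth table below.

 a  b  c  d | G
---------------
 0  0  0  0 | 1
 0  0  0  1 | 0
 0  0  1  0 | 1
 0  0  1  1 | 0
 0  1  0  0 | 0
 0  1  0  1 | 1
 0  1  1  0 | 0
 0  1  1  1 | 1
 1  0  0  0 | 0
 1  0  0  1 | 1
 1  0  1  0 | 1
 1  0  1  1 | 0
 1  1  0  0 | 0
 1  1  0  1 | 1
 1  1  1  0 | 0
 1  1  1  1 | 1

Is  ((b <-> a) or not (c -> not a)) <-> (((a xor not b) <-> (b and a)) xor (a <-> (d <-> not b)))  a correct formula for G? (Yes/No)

Test each input against both G and the formula:
  a=0, b=0, c=0, d=0: formula gives 1, G = 1 ✓
  a=0, b=0, c=0, d=1: formula gives 0, G = 0 ✓
  a=0, b=0, c=1, d=0: formula gives 1, G = 1 ✓
  a=0, b=0, c=1, d=1: formula gives 0, G = 0 ✓
  …and likewise for the remaining 12 rows.
All 16 rows match — the expression computes G exactly.

Yes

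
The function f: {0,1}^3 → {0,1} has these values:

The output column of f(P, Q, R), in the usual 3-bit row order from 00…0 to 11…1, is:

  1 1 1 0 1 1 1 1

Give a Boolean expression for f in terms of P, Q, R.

f(P, Q, R) = ¬((¬P ∧ Q) ∧ R)

Only row (0,1,1) gives 0. So f is 1 everywhere except there — the complement of the minterm ¬P·Q·R.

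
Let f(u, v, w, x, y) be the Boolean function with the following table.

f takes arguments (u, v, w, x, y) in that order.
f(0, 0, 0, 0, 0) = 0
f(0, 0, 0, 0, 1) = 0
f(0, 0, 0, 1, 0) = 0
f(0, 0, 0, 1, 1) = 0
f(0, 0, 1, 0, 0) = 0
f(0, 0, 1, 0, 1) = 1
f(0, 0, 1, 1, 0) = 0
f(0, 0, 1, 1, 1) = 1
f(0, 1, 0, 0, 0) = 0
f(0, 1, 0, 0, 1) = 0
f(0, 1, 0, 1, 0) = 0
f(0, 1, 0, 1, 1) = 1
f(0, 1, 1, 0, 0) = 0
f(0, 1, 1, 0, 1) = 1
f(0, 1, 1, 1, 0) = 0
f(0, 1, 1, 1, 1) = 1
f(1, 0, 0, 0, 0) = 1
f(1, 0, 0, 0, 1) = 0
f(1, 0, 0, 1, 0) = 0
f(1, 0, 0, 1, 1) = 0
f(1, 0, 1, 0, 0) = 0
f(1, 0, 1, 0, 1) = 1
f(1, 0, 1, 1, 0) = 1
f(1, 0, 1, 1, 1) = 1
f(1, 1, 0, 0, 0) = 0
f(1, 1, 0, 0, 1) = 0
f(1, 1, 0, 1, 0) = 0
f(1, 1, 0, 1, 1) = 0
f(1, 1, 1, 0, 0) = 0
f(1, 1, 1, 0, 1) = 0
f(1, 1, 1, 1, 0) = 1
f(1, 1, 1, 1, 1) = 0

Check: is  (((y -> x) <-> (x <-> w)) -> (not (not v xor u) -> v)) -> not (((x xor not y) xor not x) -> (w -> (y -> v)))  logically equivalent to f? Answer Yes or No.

No

Evaluate (((y -> x) <-> (x <-> w)) -> (not (not v xor u) -> v)) -> not (((x xor not y) xor not x) -> (w -> (y -> v))) on each row and compare to f:
  u=0, v=0, w=0, x=0, y=0: formula gives 0, f = 0 ✓
  u=0, v=0, w=0, x=0, y=1: formula gives 0, f = 0 ✓
  u=0, v=0, w=0, x=1, y=0: formula gives 0, f = 0 ✓
  u=0, v=0, w=0, x=1, y=1: formula gives 0, f = 0 ✓
  …
  u=0, v=1, w=0, x=1, y=1: formula gives 0, but f = 1 ✗
Since they disagree at (0,1,0,1,1), the expression is not a correct formula for f.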